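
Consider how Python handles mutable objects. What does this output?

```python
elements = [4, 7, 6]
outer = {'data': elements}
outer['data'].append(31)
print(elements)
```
[4, 7, 6, 31]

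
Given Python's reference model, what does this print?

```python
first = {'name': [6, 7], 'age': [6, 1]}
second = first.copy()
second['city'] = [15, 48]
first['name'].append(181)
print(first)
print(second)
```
{'name': [6, 7, 181], 'age': [6, 1]}
{'name': [6, 7, 181], 'age': [6, 1], 'city': [15, 48]}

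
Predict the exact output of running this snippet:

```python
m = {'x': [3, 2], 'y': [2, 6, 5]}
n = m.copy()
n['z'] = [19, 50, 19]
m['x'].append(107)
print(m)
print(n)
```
{'x': [3, 2, 107], 'y': [2, 6, 5]}
{'x': [3, 2, 107], 'y': [2, 6, 5], 'z': [19, 50, 19]}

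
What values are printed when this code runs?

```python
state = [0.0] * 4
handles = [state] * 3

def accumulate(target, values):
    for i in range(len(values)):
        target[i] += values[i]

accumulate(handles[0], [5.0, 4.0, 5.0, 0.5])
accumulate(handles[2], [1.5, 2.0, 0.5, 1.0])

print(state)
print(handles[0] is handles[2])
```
[6.5, 6.0, 5.5, 1.5]
True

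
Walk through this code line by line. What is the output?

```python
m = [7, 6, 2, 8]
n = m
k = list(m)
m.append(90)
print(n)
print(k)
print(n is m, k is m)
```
[7, 6, 2, 8, 90]
[7, 6, 2, 8]
True False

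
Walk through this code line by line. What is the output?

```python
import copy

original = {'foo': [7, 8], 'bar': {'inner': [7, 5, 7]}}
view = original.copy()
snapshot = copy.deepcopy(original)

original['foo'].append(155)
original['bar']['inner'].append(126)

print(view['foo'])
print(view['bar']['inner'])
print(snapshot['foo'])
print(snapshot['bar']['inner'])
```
[7, 8, 155]
[7, 5, 7, 126]
[7, 8]
[7, 5, 7]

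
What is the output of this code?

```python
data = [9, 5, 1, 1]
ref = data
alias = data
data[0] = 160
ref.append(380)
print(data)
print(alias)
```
[160, 5, 1, 1, 380]
[160, 5, 1, 1, 380]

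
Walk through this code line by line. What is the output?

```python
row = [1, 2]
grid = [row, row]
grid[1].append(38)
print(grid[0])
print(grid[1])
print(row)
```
[1, 2, 38]
[1, 2, 38]
[1, 2, 38]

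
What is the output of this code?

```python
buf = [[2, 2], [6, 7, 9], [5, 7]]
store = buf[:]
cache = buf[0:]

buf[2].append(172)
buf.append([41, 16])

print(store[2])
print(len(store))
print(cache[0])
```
[5, 7, 172]
3
[2, 2]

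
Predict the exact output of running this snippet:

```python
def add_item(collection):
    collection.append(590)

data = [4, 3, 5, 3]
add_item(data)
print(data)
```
[4, 3, 5, 3, 590]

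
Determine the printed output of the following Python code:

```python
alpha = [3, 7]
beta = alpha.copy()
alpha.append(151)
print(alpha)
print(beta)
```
[3, 7, 151]
[3, 7]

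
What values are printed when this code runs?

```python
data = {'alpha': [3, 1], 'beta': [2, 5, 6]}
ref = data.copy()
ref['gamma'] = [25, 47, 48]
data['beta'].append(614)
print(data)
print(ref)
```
{'alpha': [3, 1], 'beta': [2, 5, 6, 614]}
{'alpha': [3, 1], 'beta': [2, 5, 6, 614], 'gamma': [25, 47, 48]}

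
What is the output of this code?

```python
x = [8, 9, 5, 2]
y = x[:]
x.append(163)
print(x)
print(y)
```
[8, 9, 5, 2, 163]
[8, 9, 5, 2]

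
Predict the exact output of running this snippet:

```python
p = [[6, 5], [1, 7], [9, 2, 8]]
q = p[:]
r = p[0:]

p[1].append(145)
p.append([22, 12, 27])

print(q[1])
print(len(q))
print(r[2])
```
[1, 7, 145]
3
[9, 2, 8]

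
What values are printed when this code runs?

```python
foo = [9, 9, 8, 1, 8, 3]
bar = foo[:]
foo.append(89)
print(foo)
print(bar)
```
[9, 9, 8, 1, 8, 3, 89]
[9, 9, 8, 1, 8, 3]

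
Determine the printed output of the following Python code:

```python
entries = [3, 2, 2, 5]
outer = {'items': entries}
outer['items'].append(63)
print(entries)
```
[3, 2, 2, 5, 63]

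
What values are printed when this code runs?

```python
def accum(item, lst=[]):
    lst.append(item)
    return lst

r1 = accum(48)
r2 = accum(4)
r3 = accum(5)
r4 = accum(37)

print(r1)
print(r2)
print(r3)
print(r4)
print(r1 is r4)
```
[48, 4, 5, 37]
[48, 4, 5, 37]
[48, 4, 5, 37]
[48, 4, 5, 37]
True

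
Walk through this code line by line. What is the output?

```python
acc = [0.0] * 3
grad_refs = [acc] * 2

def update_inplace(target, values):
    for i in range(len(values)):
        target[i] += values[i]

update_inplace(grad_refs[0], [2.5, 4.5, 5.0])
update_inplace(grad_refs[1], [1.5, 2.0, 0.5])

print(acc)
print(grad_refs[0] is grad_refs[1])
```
[4.0, 6.5, 5.5]
True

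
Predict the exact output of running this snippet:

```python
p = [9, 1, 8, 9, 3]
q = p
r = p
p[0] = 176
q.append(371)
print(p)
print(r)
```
[176, 1, 8, 9, 3, 371]
[176, 1, 8, 9, 3, 371]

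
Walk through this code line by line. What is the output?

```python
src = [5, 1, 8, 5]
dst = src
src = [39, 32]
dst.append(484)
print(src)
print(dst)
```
[39, 32]
[5, 1, 8, 5, 484]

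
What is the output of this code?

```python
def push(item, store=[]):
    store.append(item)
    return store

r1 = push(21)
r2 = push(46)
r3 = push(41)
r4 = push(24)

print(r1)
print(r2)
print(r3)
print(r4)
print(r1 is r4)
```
[21, 46, 41, 24]
[21, 46, 41, 24]
[21, 46, 41, 24]
[21, 46, 41, 24]
True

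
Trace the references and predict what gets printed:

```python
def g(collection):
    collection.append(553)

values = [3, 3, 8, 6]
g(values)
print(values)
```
[3, 3, 8, 6, 553]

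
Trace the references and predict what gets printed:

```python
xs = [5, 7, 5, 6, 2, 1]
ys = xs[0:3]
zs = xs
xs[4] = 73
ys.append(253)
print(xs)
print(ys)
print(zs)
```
[5, 7, 5, 6, 73, 1]
[5, 7, 5, 253]
[5, 7, 5, 6, 73, 1]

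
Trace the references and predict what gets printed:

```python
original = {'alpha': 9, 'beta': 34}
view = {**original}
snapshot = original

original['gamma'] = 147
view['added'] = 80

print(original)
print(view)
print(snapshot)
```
{'alpha': 9, 'beta': 34, 'gamma': 147}
{'alpha': 9, 'beta': 34, 'added': 80}
{'alpha': 9, 'beta': 34, 'gamma': 147}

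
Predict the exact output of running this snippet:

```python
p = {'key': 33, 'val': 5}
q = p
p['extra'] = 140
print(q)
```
{'key': 33, 'val': 5, 'extra': 140}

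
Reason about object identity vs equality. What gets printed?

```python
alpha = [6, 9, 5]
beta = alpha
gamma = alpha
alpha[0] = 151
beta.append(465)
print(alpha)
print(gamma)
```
[151, 9, 5, 465]
[151, 9, 5, 465]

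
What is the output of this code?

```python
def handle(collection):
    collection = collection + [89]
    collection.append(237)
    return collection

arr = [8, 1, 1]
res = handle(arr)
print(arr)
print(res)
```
[8, 1, 1]
[8, 1, 1, 89, 237]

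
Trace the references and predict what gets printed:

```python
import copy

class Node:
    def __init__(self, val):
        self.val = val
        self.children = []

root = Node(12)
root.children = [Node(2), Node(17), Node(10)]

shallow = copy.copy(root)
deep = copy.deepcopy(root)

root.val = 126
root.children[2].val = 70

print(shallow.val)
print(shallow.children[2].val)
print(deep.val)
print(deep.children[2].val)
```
12
70
12
10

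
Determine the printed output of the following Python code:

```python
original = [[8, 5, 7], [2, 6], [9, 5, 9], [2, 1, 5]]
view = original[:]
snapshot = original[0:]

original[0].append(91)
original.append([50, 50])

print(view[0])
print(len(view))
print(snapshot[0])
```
[8, 5, 7, 91]
4
[8, 5, 7, 91]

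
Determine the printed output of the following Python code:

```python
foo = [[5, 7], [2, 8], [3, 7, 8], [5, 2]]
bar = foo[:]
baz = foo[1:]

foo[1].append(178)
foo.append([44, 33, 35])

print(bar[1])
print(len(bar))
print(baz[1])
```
[2, 8, 178]
4
[3, 7, 8]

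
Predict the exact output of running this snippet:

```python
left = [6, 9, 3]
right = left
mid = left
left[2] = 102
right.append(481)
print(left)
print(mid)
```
[6, 9, 102, 481]
[6, 9, 102, 481]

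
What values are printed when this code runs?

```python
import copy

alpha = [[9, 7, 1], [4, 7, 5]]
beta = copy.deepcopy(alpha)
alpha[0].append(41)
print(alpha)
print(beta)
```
[[9, 7, 1, 41], [4, 7, 5]]
[[9, 7, 1], [4, 7, 5]]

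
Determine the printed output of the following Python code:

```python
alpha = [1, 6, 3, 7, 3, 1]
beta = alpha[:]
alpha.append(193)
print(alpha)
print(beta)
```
[1, 6, 3, 7, 3, 1, 193]
[1, 6, 3, 7, 3, 1]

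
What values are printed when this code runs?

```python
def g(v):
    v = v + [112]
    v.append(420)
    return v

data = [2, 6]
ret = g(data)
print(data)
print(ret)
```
[2, 6]
[2, 6, 112, 420]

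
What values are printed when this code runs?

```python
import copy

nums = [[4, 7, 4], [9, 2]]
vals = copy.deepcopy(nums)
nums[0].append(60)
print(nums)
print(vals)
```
[[4, 7, 4, 60], [9, 2]]
[[4, 7, 4], [9, 2]]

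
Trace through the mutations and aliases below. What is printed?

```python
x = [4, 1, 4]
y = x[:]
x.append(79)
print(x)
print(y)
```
[4, 1, 4, 79]
[4, 1, 4]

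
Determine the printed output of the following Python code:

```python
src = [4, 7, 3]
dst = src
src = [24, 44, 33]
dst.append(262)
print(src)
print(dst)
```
[24, 44, 33]
[4, 7, 3, 262]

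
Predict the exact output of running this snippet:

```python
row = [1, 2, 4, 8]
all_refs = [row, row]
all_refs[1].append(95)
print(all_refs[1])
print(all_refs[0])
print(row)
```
[1, 2, 4, 8, 95]
[1, 2, 4, 8, 95]
[1, 2, 4, 8, 95]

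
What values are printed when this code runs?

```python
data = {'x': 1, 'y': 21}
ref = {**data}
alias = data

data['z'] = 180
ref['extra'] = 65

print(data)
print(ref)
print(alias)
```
{'x': 1, 'y': 21, 'z': 180}
{'x': 1, 'y': 21, 'extra': 65}
{'x': 1, 'y': 21, 'z': 180}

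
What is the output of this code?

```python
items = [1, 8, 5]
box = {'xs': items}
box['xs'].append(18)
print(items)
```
[1, 8, 5, 18]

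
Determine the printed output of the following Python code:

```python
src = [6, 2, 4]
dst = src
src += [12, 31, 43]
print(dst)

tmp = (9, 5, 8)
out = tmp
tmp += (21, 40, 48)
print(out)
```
[6, 2, 4, 12, 31, 43]
(9, 5, 8)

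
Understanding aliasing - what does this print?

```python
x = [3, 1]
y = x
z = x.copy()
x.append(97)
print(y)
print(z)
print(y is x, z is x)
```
[3, 1, 97]
[3, 1]
True False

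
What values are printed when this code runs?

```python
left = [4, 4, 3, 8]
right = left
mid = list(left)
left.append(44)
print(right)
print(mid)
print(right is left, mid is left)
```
[4, 4, 3, 8, 44]
[4, 4, 3, 8]
True False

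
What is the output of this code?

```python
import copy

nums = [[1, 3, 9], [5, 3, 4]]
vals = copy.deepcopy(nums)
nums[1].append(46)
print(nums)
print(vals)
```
[[1, 3, 9], [5, 3, 4, 46]]
[[1, 3, 9], [5, 3, 4]]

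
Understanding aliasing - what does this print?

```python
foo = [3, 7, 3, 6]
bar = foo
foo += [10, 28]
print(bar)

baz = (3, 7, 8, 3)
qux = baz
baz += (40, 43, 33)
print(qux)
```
[3, 7, 3, 6, 10, 28]
(3, 7, 8, 3)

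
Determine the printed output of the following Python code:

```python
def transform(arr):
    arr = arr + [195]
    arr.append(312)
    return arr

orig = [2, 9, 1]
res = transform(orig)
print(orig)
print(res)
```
[2, 9, 1]
[2, 9, 1, 195, 312]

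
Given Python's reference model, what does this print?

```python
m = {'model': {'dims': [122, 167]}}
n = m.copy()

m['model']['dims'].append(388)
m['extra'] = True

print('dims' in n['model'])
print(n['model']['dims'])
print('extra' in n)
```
True
[122, 167, 388]
False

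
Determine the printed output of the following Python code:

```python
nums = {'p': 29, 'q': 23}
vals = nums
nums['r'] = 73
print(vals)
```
{'p': 29, 'q': 23, 'r': 73}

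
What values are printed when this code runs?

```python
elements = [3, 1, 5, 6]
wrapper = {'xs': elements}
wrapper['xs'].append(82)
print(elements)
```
[3, 1, 5, 6, 82]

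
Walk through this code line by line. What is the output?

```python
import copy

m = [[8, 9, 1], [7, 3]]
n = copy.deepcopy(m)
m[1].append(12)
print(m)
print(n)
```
[[8, 9, 1], [7, 3, 12]]
[[8, 9, 1], [7, 3]]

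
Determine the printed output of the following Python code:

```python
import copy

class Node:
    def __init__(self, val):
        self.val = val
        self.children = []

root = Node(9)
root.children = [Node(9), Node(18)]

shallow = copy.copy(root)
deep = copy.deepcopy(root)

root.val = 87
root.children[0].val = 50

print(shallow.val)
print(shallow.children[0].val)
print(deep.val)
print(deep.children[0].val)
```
9
50
9
9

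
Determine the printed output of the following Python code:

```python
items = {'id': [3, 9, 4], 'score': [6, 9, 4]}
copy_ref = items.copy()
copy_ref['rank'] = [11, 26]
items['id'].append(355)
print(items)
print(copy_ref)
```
{'id': [3, 9, 4, 355], 'score': [6, 9, 4]}
{'id': [3, 9, 4, 355], 'score': [6, 9, 4], 'rank': [11, 26]}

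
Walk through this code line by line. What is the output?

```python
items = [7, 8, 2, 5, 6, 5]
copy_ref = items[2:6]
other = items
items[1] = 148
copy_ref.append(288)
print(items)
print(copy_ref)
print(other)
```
[7, 148, 2, 5, 6, 5]
[2, 5, 6, 5, 288]
[7, 148, 2, 5, 6, 5]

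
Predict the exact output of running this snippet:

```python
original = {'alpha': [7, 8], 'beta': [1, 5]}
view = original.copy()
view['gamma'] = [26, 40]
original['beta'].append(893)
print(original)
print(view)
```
{'alpha': [7, 8], 'beta': [1, 5, 893]}
{'alpha': [7, 8], 'beta': [1, 5, 893], 'gamma': [26, 40]}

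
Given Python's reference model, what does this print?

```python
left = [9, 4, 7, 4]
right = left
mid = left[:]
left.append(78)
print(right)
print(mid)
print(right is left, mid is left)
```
[9, 4, 7, 4, 78]
[9, 4, 7, 4]
True False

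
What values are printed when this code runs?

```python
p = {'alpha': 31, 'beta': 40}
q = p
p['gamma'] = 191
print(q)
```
{'alpha': 31, 'beta': 40, 'gamma': 191}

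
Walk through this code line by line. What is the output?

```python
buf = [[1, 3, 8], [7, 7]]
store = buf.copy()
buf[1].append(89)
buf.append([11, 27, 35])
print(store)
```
[[1, 3, 8], [7, 7, 89]]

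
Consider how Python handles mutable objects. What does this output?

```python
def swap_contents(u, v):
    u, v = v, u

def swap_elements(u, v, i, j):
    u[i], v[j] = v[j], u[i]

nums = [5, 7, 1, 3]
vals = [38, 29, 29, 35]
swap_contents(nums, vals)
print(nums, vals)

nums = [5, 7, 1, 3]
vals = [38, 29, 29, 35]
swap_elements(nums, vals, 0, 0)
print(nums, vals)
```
[5, 7, 1, 3] [38, 29, 29, 35]
[38, 7, 1, 3] [5, 29, 29, 35]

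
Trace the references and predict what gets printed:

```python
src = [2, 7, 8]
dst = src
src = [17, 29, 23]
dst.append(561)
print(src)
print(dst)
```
[17, 29, 23]
[2, 7, 8, 561]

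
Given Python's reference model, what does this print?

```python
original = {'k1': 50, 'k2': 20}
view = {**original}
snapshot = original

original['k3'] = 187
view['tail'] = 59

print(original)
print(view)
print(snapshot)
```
{'k1': 50, 'k2': 20, 'k3': 187}
{'k1': 50, 'k2': 20, 'tail': 59}
{'k1': 50, 'k2': 20, 'k3': 187}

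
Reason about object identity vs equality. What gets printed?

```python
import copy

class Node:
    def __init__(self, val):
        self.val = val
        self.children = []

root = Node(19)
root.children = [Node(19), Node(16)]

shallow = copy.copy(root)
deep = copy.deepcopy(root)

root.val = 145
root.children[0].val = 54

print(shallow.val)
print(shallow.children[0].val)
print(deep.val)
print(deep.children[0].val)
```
19
54
19
19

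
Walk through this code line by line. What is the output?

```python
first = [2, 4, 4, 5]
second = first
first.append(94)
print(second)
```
[2, 4, 4, 5, 94]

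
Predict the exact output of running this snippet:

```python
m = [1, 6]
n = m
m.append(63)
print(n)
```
[1, 6, 63]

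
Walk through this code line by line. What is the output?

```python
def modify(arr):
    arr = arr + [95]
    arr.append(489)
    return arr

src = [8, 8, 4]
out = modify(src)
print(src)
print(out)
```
[8, 8, 4]
[8, 8, 4, 95, 489]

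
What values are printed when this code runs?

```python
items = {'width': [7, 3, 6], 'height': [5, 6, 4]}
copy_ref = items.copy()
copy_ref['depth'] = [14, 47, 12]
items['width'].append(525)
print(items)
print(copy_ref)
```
{'width': [7, 3, 6, 525], 'height': [5, 6, 4]}
{'width': [7, 3, 6, 525], 'height': [5, 6, 4], 'depth': [14, 47, 12]}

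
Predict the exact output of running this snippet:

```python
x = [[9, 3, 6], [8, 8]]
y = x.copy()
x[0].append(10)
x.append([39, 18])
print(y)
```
[[9, 3, 6, 10], [8, 8]]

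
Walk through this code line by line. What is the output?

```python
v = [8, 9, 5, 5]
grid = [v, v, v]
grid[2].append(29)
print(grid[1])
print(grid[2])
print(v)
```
[8, 9, 5, 5, 29]
[8, 9, 5, 5, 29]
[8, 9, 5, 5, 29]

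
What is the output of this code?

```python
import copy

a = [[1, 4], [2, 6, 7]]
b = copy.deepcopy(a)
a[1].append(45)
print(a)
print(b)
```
[[1, 4], [2, 6, 7, 45]]
[[1, 4], [2, 6, 7]]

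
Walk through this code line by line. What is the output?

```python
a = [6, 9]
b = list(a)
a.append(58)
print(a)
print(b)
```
[6, 9, 58]
[6, 9]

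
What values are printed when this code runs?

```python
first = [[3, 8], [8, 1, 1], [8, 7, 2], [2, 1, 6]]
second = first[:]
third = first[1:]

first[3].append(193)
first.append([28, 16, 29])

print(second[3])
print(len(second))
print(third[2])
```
[2, 1, 6, 193]
4
[2, 1, 6, 193]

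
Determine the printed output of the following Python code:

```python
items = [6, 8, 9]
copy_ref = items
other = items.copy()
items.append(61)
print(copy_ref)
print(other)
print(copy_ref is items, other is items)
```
[6, 8, 9, 61]
[6, 8, 9]
True False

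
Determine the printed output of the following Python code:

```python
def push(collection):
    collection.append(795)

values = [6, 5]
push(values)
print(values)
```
[6, 5, 795]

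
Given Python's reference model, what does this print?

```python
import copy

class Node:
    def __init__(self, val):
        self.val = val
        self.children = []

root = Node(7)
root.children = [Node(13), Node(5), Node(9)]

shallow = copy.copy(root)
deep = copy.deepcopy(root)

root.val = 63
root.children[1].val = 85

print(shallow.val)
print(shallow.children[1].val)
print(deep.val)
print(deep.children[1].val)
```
7
85
7
5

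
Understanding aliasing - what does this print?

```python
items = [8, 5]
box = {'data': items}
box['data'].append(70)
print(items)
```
[8, 5, 70]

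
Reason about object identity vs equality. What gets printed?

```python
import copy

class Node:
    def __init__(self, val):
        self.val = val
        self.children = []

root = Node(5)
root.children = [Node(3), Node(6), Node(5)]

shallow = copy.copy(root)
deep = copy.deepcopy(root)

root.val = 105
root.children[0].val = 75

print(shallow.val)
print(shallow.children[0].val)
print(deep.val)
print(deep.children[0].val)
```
5
75
5
3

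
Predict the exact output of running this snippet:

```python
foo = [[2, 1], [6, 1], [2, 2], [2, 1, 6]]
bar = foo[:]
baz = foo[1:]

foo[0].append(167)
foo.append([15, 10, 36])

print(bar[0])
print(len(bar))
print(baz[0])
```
[2, 1, 167]
4
[6, 1]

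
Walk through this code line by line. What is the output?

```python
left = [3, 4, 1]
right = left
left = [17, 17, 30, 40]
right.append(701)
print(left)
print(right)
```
[17, 17, 30, 40]
[3, 4, 1, 701]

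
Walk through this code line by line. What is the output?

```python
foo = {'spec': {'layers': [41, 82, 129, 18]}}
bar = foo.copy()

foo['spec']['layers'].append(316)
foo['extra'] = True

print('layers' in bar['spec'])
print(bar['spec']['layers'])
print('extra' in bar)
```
True
[41, 82, 129, 18, 316]
False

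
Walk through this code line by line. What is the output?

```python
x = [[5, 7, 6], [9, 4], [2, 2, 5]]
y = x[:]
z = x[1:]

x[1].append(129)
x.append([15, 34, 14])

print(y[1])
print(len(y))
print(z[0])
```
[9, 4, 129]
3
[9, 4, 129]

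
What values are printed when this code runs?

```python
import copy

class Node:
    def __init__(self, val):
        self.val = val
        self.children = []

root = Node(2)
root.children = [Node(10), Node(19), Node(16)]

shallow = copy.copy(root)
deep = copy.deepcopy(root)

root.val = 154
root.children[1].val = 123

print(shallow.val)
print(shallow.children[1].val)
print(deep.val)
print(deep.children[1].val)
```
2
123
2
19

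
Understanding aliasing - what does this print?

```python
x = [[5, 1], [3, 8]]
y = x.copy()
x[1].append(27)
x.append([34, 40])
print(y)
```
[[5, 1], [3, 8, 27]]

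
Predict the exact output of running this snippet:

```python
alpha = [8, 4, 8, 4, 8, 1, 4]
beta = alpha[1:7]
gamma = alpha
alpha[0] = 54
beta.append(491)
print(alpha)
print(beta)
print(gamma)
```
[54, 4, 8, 4, 8, 1, 4]
[4, 8, 4, 8, 1, 4, 491]
[54, 4, 8, 4, 8, 1, 4]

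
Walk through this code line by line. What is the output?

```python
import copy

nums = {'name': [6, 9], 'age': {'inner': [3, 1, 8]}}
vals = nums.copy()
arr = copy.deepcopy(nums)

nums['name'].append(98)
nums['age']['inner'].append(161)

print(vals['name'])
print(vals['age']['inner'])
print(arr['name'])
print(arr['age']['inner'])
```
[6, 9, 98]
[3, 1, 8, 161]
[6, 9]
[3, 1, 8]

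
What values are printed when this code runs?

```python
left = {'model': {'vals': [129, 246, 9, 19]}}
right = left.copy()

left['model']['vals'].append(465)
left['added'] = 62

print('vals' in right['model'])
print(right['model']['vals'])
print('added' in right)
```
True
[129, 246, 9, 19, 465]
False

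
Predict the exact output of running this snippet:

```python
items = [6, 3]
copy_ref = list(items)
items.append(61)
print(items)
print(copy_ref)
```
[6, 3, 61]
[6, 3]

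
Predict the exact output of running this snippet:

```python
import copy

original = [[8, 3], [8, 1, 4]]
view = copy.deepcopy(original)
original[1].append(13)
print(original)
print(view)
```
[[8, 3], [8, 1, 4, 13]]
[[8, 3], [8, 1, 4]]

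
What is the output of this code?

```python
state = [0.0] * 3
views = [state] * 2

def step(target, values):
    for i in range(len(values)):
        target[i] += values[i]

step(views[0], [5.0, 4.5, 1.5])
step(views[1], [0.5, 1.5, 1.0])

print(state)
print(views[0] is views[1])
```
[5.5, 6.0, 2.5]
True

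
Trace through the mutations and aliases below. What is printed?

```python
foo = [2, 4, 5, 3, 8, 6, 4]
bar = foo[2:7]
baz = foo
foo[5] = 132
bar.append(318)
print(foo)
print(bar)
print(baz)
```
[2, 4, 5, 3, 8, 132, 4]
[5, 3, 8, 6, 4, 318]
[2, 4, 5, 3, 8, 132, 4]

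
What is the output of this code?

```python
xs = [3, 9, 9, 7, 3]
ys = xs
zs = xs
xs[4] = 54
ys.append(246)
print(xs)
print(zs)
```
[3, 9, 9, 7, 54, 246]
[3, 9, 9, 7, 54, 246]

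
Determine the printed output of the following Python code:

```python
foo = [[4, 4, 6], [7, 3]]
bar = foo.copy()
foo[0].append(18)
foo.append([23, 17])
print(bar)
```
[[4, 4, 6, 18], [7, 3]]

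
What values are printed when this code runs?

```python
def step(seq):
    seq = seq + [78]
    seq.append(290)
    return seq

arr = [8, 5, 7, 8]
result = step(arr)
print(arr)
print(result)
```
[8, 5, 7, 8]
[8, 5, 7, 8, 78, 290]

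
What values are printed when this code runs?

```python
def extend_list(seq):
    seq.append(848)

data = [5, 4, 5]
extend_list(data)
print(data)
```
[5, 4, 5, 848]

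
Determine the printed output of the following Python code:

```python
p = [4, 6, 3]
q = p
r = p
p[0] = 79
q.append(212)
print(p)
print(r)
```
[79, 6, 3, 212]
[79, 6, 3, 212]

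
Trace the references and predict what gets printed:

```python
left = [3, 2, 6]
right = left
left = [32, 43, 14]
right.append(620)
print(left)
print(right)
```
[32, 43, 14]
[3, 2, 6, 620]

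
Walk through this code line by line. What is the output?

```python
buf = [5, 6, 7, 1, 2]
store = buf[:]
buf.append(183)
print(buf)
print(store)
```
[5, 6, 7, 1, 2, 183]
[5, 6, 7, 1, 2]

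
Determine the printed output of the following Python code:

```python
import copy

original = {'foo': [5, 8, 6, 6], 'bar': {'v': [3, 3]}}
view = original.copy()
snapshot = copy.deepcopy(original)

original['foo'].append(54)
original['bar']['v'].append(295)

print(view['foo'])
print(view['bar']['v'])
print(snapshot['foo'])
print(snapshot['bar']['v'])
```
[5, 8, 6, 6, 54]
[3, 3, 295]
[5, 8, 6, 6]
[3, 3]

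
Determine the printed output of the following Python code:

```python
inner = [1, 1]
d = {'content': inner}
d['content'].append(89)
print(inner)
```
[1, 1, 89]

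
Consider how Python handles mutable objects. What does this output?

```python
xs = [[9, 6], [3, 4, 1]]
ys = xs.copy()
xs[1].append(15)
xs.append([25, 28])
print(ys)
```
[[9, 6], [3, 4, 1, 15]]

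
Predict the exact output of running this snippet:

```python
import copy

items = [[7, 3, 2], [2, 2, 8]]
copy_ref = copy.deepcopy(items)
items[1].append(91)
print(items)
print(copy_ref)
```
[[7, 3, 2], [2, 2, 8, 91]]
[[7, 3, 2], [2, 2, 8]]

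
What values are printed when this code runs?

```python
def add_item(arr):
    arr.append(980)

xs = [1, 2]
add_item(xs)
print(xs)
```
[1, 2, 980]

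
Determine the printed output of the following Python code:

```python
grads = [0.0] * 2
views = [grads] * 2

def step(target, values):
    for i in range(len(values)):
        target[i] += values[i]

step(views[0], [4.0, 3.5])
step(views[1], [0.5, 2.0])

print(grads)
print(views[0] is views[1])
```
[4.5, 5.5]
True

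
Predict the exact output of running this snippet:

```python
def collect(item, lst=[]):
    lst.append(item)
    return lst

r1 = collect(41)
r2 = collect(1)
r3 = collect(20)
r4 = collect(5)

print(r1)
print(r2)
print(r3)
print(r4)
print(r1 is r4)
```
[41, 1, 20, 5]
[41, 1, 20, 5]
[41, 1, 20, 5]
[41, 1, 20, 5]
True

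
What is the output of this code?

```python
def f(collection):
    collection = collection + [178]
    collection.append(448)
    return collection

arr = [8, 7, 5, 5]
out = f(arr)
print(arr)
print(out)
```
[8, 7, 5, 5]
[8, 7, 5, 5, 178, 448]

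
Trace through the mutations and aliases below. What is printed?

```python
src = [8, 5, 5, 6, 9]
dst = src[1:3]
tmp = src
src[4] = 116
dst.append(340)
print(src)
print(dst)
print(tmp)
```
[8, 5, 5, 6, 116]
[5, 5, 340]
[8, 5, 5, 6, 116]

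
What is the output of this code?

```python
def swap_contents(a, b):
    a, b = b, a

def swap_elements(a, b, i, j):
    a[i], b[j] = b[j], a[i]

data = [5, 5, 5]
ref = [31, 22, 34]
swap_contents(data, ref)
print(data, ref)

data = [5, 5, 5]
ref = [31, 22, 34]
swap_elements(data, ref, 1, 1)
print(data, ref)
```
[5, 5, 5] [31, 22, 34]
[5, 22, 5] [31, 5, 34]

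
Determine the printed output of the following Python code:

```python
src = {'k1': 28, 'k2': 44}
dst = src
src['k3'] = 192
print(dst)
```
{'k1': 28, 'k2': 44, 'k3': 192}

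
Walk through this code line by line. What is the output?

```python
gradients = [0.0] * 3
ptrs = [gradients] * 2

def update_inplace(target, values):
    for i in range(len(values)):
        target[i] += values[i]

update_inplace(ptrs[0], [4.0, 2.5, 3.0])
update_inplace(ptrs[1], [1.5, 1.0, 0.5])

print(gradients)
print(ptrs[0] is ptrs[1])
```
[5.5, 3.5, 3.5]
True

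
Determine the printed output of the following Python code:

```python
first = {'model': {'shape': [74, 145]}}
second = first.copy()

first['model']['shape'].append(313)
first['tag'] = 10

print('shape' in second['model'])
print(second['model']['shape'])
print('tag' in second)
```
True
[74, 145, 313]
False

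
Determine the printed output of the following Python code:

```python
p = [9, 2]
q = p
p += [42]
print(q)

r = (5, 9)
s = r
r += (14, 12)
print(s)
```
[9, 2, 42]
(5, 9)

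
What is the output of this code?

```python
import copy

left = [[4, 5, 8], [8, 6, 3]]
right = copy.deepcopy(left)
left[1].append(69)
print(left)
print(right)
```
[[4, 5, 8], [8, 6, 3, 69]]
[[4, 5, 8], [8, 6, 3]]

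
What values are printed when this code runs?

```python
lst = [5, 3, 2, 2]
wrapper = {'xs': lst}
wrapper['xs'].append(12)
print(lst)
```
[5, 3, 2, 2, 12]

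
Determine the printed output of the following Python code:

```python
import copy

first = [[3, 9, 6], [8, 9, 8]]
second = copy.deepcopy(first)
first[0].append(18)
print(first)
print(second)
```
[[3, 9, 6, 18], [8, 9, 8]]
[[3, 9, 6], [8, 9, 8]]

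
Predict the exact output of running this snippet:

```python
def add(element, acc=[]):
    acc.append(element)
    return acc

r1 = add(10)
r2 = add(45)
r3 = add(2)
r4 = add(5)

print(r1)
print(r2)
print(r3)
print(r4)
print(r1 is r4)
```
[10, 45, 2, 5]
[10, 45, 2, 5]
[10, 45, 2, 5]
[10, 45, 2, 5]
True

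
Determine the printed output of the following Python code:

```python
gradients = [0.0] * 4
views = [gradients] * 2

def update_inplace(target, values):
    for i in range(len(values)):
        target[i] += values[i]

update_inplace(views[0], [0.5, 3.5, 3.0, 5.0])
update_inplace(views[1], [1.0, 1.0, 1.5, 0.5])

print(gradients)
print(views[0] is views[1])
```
[1.5, 4.5, 4.5, 5.5]
True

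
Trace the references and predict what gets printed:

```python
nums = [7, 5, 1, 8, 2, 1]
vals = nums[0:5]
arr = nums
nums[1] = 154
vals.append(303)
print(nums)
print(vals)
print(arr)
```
[7, 154, 1, 8, 2, 1]
[7, 5, 1, 8, 2, 303]
[7, 154, 1, 8, 2, 1]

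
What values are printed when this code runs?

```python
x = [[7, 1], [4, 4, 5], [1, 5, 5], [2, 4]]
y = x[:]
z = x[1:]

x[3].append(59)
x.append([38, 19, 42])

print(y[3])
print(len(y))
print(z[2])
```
[2, 4, 59]
4
[2, 4, 59]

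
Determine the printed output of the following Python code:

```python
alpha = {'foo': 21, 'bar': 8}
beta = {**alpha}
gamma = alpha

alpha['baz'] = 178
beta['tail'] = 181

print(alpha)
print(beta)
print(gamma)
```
{'foo': 21, 'bar': 8, 'baz': 178}
{'foo': 21, 'bar': 8, 'tail': 181}
{'foo': 21, 'bar': 8, 'baz': 178}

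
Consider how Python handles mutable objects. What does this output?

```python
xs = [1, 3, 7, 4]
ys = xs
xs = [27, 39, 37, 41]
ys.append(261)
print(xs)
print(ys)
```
[27, 39, 37, 41]
[1, 3, 7, 4, 261]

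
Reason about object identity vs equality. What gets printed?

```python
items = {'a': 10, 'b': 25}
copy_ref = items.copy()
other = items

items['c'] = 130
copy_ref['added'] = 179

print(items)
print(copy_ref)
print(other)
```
{'a': 10, 'b': 25, 'c': 130}
{'a': 10, 'b': 25, 'added': 179}
{'a': 10, 'b': 25, 'c': 130}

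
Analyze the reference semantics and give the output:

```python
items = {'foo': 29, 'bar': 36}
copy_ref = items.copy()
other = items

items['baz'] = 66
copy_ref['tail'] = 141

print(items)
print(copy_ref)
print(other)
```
{'foo': 29, 'bar': 36, 'baz': 66}
{'foo': 29, 'bar': 36, 'tail': 141}
{'foo': 29, 'bar': 36, 'baz': 66}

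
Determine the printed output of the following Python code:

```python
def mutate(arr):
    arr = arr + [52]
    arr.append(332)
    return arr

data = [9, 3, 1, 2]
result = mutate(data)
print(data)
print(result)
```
[9, 3, 1, 2]
[9, 3, 1, 2, 52, 332]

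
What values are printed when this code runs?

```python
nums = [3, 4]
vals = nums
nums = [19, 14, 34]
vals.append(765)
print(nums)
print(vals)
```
[19, 14, 34]
[3, 4, 765]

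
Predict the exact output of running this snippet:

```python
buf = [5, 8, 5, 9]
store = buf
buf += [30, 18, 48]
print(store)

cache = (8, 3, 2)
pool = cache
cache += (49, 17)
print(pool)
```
[5, 8, 5, 9, 30, 18, 48]
(8, 3, 2)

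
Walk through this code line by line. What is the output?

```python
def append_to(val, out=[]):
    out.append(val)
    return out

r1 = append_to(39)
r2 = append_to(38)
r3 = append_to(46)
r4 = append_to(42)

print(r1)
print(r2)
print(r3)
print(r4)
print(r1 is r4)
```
[39, 38, 46, 42]
[39, 38, 46, 42]
[39, 38, 46, 42]
[39, 38, 46, 42]
True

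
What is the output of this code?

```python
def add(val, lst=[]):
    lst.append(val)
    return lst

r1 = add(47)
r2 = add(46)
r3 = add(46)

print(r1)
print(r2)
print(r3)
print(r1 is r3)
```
[47, 46, 46]
[47, 46, 46]
[47, 46, 46]
True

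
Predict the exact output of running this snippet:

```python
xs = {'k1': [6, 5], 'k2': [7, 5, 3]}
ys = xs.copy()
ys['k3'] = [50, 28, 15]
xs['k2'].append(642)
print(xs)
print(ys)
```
{'k1': [6, 5], 'k2': [7, 5, 3, 642]}
{'k1': [6, 5], 'k2': [7, 5, 3, 642], 'k3': [50, 28, 15]}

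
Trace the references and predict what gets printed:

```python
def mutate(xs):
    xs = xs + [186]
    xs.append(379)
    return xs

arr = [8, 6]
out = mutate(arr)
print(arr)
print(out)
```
[8, 6]
[8, 6, 186, 379]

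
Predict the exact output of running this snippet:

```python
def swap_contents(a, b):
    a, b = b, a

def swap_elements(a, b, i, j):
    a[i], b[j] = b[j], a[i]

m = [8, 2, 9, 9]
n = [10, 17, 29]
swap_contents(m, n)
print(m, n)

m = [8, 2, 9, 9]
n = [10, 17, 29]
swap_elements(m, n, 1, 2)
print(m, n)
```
[8, 2, 9, 9] [10, 17, 29]
[8, 29, 9, 9] [10, 17, 2]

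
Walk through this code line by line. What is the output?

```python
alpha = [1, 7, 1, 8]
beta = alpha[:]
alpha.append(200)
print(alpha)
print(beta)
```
[1, 7, 1, 8, 200]
[1, 7, 1, 8]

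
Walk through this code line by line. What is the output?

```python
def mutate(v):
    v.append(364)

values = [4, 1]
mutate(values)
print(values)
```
[4, 1, 364]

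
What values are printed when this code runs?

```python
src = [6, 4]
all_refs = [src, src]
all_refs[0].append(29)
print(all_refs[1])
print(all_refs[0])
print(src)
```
[6, 4, 29]
[6, 4, 29]
[6, 4, 29]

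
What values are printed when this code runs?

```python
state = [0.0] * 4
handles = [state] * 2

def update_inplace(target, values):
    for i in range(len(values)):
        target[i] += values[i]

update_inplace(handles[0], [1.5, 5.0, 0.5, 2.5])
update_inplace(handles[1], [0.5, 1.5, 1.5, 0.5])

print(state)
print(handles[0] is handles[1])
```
[2.0, 6.5, 2.0, 3.0]
True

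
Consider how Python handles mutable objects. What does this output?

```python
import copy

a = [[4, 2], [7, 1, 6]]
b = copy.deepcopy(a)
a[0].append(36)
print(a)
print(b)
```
[[4, 2, 36], [7, 1, 6]]
[[4, 2], [7, 1, 6]]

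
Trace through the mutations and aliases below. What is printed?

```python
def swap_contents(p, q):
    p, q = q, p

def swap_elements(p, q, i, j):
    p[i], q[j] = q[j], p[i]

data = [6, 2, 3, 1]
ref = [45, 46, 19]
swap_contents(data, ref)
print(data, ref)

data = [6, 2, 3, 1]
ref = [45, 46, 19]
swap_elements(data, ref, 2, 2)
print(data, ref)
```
[6, 2, 3, 1] [45, 46, 19]
[6, 2, 19, 1] [45, 46, 3]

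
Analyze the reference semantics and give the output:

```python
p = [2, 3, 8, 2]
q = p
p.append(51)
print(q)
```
[2, 3, 8, 2, 51]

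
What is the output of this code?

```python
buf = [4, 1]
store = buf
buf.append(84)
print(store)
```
[4, 1, 84]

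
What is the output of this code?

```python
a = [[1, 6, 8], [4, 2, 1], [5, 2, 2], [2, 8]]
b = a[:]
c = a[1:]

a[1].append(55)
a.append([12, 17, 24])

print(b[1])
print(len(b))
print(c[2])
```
[4, 2, 1, 55]
4
[2, 8]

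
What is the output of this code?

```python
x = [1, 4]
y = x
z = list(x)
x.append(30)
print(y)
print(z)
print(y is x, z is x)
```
[1, 4, 30]
[1, 4]
True False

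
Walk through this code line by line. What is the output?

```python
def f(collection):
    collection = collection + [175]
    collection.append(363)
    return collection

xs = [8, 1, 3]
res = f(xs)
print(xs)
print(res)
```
[8, 1, 3]
[8, 1, 3, 175, 363]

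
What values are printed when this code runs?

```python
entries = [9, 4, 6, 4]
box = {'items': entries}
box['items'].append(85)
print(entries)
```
[9, 4, 6, 4, 85]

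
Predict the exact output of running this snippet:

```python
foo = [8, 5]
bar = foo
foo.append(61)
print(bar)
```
[8, 5, 61]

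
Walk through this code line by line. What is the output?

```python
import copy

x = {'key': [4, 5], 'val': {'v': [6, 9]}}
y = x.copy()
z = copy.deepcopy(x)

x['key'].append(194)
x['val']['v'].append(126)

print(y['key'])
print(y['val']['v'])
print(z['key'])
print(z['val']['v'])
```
[4, 5, 194]
[6, 9, 126]
[4, 5]
[6, 9]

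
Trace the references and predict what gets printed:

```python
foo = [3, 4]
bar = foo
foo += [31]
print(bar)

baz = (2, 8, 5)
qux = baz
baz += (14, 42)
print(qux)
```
[3, 4, 31]
(2, 8, 5)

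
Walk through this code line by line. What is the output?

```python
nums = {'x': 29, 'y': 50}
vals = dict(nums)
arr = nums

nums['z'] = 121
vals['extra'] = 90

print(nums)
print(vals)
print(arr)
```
{'x': 29, 'y': 50, 'z': 121}
{'x': 29, 'y': 50, 'extra': 90}
{'x': 29, 'y': 50, 'z': 121}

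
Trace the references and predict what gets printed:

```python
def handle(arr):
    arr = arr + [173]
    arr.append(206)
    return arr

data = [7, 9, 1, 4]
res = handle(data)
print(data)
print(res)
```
[7, 9, 1, 4]
[7, 9, 1, 4, 173, 206]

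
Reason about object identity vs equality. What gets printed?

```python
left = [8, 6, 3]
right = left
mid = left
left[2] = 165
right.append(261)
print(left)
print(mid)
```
[8, 6, 165, 261]
[8, 6, 165, 261]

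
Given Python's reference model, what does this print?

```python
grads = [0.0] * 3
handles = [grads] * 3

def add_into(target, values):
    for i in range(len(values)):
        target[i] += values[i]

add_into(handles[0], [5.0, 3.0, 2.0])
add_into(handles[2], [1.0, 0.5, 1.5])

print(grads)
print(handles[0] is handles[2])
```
[6.0, 3.5, 3.5]
True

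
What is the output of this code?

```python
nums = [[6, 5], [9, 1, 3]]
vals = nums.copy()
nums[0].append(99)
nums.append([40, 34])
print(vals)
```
[[6, 5, 99], [9, 1, 3]]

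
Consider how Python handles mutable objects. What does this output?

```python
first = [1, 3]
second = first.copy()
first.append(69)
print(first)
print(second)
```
[1, 3, 69]
[1, 3]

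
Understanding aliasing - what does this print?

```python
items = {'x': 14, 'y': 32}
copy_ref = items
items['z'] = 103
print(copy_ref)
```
{'x': 14, 'y': 32, 'z': 103}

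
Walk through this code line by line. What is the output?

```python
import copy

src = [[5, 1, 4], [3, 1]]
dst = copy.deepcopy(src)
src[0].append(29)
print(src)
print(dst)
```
[[5, 1, 4, 29], [3, 1]]
[[5, 1, 4], [3, 1]]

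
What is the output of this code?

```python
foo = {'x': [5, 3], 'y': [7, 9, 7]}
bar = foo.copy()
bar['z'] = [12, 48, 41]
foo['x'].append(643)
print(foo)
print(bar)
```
{'x': [5, 3, 643], 'y': [7, 9, 7]}
{'x': [5, 3, 643], 'y': [7, 9, 7], 'z': [12, 48, 41]}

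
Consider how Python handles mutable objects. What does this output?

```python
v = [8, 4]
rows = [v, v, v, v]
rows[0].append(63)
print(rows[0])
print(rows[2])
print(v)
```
[8, 4, 63]
[8, 4, 63]
[8, 4, 63]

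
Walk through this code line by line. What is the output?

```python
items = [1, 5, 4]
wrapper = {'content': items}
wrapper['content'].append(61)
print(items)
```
[1, 5, 4, 61]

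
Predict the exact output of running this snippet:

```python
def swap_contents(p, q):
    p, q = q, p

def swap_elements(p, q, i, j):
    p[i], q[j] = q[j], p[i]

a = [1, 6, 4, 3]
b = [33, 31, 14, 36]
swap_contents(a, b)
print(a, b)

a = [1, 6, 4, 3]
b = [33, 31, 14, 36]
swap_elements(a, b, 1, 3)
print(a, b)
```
[1, 6, 4, 3] [33, 31, 14, 36]
[1, 36, 4, 3] [33, 31, 14, 6]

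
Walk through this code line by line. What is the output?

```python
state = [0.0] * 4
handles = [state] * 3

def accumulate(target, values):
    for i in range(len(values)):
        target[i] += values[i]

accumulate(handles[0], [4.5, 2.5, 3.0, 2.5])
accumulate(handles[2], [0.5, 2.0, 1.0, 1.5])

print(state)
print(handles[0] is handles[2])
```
[5.0, 4.5, 4.0, 4.0]
True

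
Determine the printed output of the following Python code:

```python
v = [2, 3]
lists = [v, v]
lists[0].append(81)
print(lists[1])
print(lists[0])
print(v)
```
[2, 3, 81]
[2, 3, 81]
[2, 3, 81]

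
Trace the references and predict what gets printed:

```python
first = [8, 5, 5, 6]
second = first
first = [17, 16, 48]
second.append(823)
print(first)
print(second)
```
[17, 16, 48]
[8, 5, 5, 6, 823]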